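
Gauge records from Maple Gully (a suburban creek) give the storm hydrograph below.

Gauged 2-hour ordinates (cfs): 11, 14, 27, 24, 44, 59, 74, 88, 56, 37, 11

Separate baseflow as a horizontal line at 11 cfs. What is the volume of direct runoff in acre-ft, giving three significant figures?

V ≈ 53.6 acre-ft

Direct-runoff ordinates (Q − Q_b): 0.0, 3.0, 16.0, 13.0, 33.0, 48.0, 63.0, 77.0, 45.0, 26.0, 0.0 cfs.
ΣQ_DR = 324.0 cfs.
With Δt = 2 h = 7200 s, V = ΣQ_DR · Δt = 324.0 × 7200 = 2.33 × 10^6 ft³ = 53.6 acre-ft.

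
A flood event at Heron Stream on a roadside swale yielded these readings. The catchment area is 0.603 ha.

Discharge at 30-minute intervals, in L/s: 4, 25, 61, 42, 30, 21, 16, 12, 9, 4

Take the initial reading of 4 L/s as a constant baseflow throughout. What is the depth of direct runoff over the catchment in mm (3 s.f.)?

d ≈ 54.9 mm

Direct runoff: 0.0, 21.0, 57.0, 38.0, 26.0, 17.0, 12.0, 8.0, 5.0, 0.0 L/s; ΣQ_DR = 184.0 L/s.
V = ΣQ_DR · Δt = 184.0 × 1800 s = 3.312 × 10^5 L.
Over A = 0.603 ha, depth = V / A = 54.9 mm.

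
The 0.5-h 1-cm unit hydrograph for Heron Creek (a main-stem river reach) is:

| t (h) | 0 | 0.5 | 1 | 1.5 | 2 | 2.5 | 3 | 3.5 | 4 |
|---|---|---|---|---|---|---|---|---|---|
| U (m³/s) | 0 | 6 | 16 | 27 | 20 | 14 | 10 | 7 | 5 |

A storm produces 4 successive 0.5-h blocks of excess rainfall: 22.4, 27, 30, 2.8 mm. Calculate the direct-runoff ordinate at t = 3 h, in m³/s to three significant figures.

Q ≈ 128 m³/s

By discrete convolution, Q_j = Σ (P_i / 10 mm) · U_{j−i}.
At t = 3 h (j=6): Q = (22.4/10)·10 + (27/10)·14 + (30/10)·20 + (2.8/10)·27 = 128 m³/s.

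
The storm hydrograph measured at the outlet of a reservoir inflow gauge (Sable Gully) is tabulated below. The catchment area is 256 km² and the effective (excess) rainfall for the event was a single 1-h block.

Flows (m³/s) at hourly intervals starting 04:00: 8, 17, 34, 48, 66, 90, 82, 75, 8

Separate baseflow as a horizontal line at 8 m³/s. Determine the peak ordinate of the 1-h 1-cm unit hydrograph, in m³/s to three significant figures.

U_p ≈ 164 m³/s

Direct runoff: 0.0, 9.0, 26.0, 40.0, 58.0, 82.0, 74.0, 67.0, 0.0 m³/s; ΣQ_DR = 356.0 m³/s, peak = 82.0 m³/s.
Runoff depth d = ΣQ_DR·Δt / A = 356.0 × 3600 / (256 km²) = 5.006 mm.
The 1-cm UH is the DRH scaled by (10 mm)/d, so U_p = 82.0 × 10/5.006 = 164 m³/s.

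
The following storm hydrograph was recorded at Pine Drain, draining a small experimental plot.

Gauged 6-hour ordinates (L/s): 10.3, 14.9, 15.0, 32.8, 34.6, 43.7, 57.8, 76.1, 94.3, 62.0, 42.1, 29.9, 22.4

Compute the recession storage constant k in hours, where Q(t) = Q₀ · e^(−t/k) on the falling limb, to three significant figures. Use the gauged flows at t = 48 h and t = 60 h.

On the falling limb, Q drops from 94.3 to 42.1 L/s between t = 48 h and t = 60 h (Δt = 12 h).
k = −Δt / ln(Q₂/Q₁) = −12 / ln(42.1/94.3) = 14.9 h.

k ≈ 14.9 h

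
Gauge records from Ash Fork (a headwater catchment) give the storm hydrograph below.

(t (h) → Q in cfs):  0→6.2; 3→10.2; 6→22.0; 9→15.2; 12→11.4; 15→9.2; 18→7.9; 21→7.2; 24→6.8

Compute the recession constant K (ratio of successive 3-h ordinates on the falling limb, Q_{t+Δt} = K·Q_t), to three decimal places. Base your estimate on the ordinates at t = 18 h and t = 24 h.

K ≈ 0.928

Using the recession-limb readings at t = 18 h and t = 24 h: Q falls from 7.9 to 6.8 cfs over 2 intervals.
K = (Q₂/Q₁)^(1/2) = (6.8/7.9)^(1/2) = 0.928.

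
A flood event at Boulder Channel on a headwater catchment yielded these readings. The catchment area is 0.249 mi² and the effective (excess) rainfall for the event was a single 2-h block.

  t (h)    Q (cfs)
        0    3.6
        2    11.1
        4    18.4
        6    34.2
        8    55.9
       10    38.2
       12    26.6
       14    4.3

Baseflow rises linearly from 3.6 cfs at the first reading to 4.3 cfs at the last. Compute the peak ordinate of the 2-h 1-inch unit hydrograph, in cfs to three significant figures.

U_p ≈ 25.9 cfs

Direct runoff: 0.00, 7.40, 14.60, 30.30, 51.90, 34.10, 22.40, 0.00 cfs; ΣQ_DR = 160.7 cfs, peak = 51.90 cfs.
Runoff depth d = ΣQ_DR·Δt / A = 160.7 × 7200 / (0.249 mi²) = 2.000 in.
The 1-inch UH is the DRH scaled by (1 in)/d, so U_p = 51.90 × 1/2.000 = 25.9 cfs.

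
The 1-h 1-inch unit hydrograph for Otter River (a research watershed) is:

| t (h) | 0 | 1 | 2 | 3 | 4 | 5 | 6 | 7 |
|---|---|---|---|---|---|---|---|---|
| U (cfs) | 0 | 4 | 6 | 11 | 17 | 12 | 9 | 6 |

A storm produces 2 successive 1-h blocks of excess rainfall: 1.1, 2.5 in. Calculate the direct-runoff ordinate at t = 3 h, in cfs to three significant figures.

By discrete convolution, Q_j = Σ (P_i / 1 in) · U_{j−i}.
At t = 3 h (j=3): Q = (1.1/1)·11 + (2.5/1)·6 = 27.1 cfs.

Q ≈ 27.1 cfs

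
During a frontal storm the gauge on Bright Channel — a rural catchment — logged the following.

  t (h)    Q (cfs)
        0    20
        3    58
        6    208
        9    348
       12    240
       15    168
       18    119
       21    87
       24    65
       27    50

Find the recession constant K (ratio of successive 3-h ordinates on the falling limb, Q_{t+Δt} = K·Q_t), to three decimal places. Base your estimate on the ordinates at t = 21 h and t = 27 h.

K ≈ 0.758

Using the recession-limb readings at t = 21 h and t = 27 h: Q falls from 87 to 50 cfs over 2 intervals.
K = (Q₂/Q₁)^(1/2) = (50/87)^(1/2) = 0.758.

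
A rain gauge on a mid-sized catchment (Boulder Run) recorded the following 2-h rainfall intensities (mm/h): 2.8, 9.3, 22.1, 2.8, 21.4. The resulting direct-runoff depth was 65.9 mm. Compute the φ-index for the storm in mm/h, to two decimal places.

φ ≈ 6.62 mm/h

Only the 3 blocks with intensity above φ contribute runoff: 9.3, 22.1, 21.4 mm/h.
Σ(I−φ)·Δt = d  ⇒  (9.3+22.1+21.4 − 3φ)·2 = 65.9
φ = (52.80 − 65.9/2) / 3 = 6.62 mm/h.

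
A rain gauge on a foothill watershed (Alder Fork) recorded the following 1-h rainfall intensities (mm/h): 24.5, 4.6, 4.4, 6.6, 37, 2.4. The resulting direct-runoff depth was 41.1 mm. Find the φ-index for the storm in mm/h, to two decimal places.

φ ≈ 10.20 mm/h

Only the 2 blocks with intensity above φ contribute runoff: 24.5, 37 mm/h.
Σ(I−φ)·Δt = d  ⇒  (24.5+37 − 2φ)·1 = 41.1
φ = (61.50 − 41.1/1) / 2 = 10.20 mm/h.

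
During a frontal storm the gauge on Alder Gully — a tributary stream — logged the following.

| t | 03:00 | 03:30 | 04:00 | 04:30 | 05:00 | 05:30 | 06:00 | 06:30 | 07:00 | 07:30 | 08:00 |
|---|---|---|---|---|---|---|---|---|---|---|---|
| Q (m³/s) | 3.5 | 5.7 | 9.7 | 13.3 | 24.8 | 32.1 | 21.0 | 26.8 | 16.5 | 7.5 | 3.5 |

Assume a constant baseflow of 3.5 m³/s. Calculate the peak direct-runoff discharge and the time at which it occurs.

Subtracting baseflow gives direct-runoff ordinates: 0.0, 2.2, 6.2, 9.8, 21.3, 28.6, 17.5, 23.3, 13.0, 4.0, 0.0 m³/s.
The maximum is 28.6 m³/s, occurring at the reading for t = 05:30.

Q_p = 28.6 m³/s at t = 05:30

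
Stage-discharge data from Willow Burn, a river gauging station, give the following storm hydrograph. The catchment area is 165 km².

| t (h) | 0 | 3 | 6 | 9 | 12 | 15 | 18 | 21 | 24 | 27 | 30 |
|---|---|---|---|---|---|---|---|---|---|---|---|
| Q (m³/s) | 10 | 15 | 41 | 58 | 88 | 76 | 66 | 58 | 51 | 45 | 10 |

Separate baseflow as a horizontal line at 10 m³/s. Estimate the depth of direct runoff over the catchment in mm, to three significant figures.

Direct runoff: 0.0, 5.0, 31.0, 48.0, 78.0, 66.0, 56.0, 48.0, 41.0, 35.0, 0.0 m³/s; ΣQ_DR = 408.0 m³/s.
V = ΣQ_DR · Δt = 408.0 × 10800 s = 4.406 × 10^6 m³.
Over A = 165 km², depth = V / A = 26.7 mm.

d ≈ 26.7 mm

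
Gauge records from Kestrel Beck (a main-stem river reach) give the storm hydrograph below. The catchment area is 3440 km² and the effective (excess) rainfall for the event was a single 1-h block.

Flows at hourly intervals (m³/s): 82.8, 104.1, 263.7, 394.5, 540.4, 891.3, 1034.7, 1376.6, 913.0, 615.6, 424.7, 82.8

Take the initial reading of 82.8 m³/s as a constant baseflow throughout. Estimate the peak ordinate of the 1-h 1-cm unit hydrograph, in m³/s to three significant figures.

U_p ≈ 2160 m³/s

Direct runoff: 0.0, 21.3, 180.9, 311.7, 457.6, 808.5, 951.9, 1293.8, 830.2, 532.8, 341.9, 0.0 m³/s; ΣQ_DR = 5731 m³/s, peak = 1293.8 m³/s.
Runoff depth d = ΣQ_DR·Δt / A = 5731 × 3600 / (3440 km²) = 5.997 mm.
The 1-cm UH is the DRH scaled by (10 mm)/d, so U_p = 1293.8 × 10/5.997 = 2160 m³/s.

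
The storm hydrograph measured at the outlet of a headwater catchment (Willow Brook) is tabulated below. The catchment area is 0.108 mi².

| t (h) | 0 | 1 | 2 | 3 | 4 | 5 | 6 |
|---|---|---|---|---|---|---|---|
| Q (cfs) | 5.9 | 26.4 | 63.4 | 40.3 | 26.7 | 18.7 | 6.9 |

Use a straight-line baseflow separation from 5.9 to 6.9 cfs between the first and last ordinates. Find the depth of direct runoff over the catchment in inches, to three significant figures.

d ≈ 2.06 in

Direct runoff: 0.00, 20.33, 57.17, 33.90, 20.13, 11.97, 0.00 cfs; ΣQ_DR = 143.5 cfs.
V = ΣQ_DR · Δt = 143.5 × 3600 s = 5.166 × 10^5 ft³.
Over A = 0.108 mi², depth = V / A = 2.06 in.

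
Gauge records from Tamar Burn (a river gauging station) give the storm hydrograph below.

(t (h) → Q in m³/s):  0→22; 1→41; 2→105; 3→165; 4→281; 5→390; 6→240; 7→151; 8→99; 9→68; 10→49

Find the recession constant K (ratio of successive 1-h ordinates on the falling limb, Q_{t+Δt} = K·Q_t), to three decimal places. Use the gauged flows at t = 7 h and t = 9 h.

Using the recession-limb readings at t = 7 h and t = 9 h: Q falls from 151 to 68 m³/s over 2 intervals.
K = (Q₂/Q₁)^(1/2) = (68/151)^(1/2) = 0.671.

K ≈ 0.671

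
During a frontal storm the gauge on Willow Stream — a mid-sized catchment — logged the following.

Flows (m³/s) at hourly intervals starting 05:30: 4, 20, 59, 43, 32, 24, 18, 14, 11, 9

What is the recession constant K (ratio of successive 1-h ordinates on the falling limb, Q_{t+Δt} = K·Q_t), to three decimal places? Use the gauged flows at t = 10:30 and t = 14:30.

K ≈ 0.783

Using the recession-limb readings at t = 10:30 and t = 14:30: Q falls from 24 to 9 m³/s over 4 intervals.
K = (Q₂/Q₁)^(1/4) = (9/24)^(1/4) = 0.783.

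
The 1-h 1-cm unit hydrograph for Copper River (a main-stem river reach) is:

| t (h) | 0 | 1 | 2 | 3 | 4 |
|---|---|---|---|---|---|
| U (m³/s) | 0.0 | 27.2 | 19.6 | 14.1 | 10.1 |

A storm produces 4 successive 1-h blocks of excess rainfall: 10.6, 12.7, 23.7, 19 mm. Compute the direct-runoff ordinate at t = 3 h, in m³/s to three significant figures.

By discrete convolution, Q_j = Σ (P_i / 10 mm) · U_{j−i}.
At t = 3 h (j=3): Q = (10.6/10)·14.1 + (12.7/10)·19.6 + (23.7/10)·27.2 + (19/10)·0.0 = 104 m³/s.

Q ≈ 104 m³/s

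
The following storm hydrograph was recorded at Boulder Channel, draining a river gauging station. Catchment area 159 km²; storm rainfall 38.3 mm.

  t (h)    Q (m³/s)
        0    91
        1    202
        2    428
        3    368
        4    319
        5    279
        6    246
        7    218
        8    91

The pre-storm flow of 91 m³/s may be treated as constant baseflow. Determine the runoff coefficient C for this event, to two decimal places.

ΣQ_DR = 1423 m³/s; V = ΣQ_DR·Δt = 5.123 × 10^6 m³.
Runoff depth d = V / A = 32.22 mm.
C = d / P = 32.22 / 38.3 = 0.84.

C ≈ 0.84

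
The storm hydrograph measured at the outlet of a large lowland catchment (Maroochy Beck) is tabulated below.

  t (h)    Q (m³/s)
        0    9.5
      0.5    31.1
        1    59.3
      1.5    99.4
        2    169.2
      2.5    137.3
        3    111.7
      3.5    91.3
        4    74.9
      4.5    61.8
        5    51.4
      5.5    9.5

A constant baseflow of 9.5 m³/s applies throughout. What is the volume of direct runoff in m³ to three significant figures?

V ≈ 1.43 × 10^6 m³

Direct-runoff ordinates (Q − Q_b): 0.0, 21.6, 49.8, 89.9, 159.7, 127.8, 102.2, 81.8, 65.4, 52.3, 41.9, 0.0 m³/s.
ΣQ_DR = 792.4 m³/s.
With Δt = 0.5 h = 1800 s, V = ΣQ_DR · Δt = 792.4 × 1800 = 1.43 × 10^6 m³.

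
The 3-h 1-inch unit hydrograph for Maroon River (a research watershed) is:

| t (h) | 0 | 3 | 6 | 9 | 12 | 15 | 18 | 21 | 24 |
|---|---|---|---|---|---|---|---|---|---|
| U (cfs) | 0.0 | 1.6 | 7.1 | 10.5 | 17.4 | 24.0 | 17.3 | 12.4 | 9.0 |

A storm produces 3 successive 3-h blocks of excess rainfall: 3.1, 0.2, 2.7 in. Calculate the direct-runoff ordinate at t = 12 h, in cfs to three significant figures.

By discrete convolution, Q_j = Σ (P_i / 1 in) · U_{j−i}.
At t = 12 h (j=4): Q = (3.1/1)·17.4 + (0.2/1)·10.5 + (2.7/1)·7.1 = 75.2 cfs.

Q ≈ 75.2 cfs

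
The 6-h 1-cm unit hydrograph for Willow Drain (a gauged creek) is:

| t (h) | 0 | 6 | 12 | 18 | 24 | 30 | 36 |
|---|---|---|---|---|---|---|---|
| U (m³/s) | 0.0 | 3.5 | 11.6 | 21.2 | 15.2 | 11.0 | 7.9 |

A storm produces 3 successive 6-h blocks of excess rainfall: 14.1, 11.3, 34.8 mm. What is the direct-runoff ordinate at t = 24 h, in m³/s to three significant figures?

Q ≈ 85.8 m³/s

By discrete convolution, Q_j = Σ (P_i / 10 mm) · U_{j−i}.
At t = 24 h (j=4): Q = (14.1/10)·15.2 + (11.3/10)·21.2 + (34.8/10)·11.6 = 85.8 m³/s.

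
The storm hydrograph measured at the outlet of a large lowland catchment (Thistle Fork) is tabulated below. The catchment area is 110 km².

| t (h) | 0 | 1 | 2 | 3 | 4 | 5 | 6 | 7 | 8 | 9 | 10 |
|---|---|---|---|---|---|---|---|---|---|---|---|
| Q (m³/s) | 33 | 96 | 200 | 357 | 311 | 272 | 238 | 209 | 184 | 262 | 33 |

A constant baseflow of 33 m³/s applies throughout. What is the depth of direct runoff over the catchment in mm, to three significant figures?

d ≈ 60.0 mm

Direct runoff: 0.0, 63.0, 167.0, 324.0, 278.0, 239.0, 205.0, 176.0, 151.0, 229.0, 0.0 m³/s; ΣQ_DR = 1832 m³/s.
V = ΣQ_DR · Δt = 1832 × 3600 s = 6.595 × 10^6 m³.
Over A = 110 km², depth = V / A = 60.0 mm.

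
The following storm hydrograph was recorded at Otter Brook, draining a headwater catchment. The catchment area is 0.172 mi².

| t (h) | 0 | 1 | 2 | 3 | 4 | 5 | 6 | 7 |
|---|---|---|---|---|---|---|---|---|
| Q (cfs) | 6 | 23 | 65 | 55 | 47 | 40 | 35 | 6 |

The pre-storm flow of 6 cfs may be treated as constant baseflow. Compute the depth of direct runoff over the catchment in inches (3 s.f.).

d ≈ 2.06 in

Direct runoff: 0.0, 17.0, 59.0, 49.0, 41.0, 34.0, 29.0, 0.0 cfs; ΣQ_DR = 229.0 cfs.
V = ΣQ_DR · Δt = 229.0 × 3600 s = 8.244 × 10^5 ft³.
Over A = 0.172 mi², depth = V / A = 2.06 in.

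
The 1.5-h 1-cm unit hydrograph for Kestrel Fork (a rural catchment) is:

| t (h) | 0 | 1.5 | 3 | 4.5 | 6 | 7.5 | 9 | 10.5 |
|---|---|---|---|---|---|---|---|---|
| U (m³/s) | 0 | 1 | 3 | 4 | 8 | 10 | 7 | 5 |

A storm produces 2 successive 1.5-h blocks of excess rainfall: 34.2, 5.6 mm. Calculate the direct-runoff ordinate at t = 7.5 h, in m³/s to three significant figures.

By discrete convolution, Q_j = Σ (P_i / 10 mm) · U_{j−i}.
At t = 7.5 h (j=5): Q = (34.2/10)·10 + (5.6/10)·8 = 38.7 m³/s.

Q ≈ 38.7 m³/s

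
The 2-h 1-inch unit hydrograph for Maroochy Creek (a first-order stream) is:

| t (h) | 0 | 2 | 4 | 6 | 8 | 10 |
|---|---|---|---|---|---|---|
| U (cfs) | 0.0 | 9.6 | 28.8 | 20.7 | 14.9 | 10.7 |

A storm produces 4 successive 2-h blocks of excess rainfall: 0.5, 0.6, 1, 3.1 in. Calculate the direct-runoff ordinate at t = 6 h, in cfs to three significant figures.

Q ≈ 37.2 cfs

By discrete convolution, Q_j = Σ (P_i / 1 in) · U_{j−i}.
At t = 6 h (j=3): Q = (0.5/1)·20.7 + (0.6/1)·28.8 + (1/1)·9.6 + (3.1/1)·0.0 = 37.2 cfs.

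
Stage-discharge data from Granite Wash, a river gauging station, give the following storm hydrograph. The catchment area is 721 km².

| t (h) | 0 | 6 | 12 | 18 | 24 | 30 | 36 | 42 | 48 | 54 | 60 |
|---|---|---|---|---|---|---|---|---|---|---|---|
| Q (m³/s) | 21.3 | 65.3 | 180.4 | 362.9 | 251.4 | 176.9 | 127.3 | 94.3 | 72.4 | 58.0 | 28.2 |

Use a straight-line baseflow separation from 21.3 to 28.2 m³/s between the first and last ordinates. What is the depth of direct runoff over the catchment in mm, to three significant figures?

Direct runoff: 0.00, 43.31, 157.72, 339.53, 227.34, 152.15, 101.86, 68.17, 45.58, 30.49, 0.00 m³/s; ΣQ_DR = 1166 m³/s.
V = ΣQ_DR · Δt = 1166 × 21600 s = 2.519 × 10^7 m³.
Over A = 721 km², depth = V / A = 34.9 mm.

d ≈ 34.9 mm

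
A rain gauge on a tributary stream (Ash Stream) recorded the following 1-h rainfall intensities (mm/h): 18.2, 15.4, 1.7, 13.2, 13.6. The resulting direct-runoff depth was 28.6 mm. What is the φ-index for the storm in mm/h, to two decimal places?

φ ≈ 7.95 mm/h

Only the 4 blocks with intensity above φ contribute runoff: 18.2, 15.4, 13.2, 13.6 mm/h.
Σ(I−φ)·Δt = d  ⇒  (18.2+15.4+13.2+13.6 − 4φ)·1 = 28.6
φ = (60.40 − 28.6/1) / 4 = 7.95 mm/h.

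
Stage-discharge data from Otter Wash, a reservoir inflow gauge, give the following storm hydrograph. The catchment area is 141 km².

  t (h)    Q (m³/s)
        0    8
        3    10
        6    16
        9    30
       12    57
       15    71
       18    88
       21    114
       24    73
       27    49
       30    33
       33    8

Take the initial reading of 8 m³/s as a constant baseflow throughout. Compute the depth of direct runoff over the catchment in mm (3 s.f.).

Direct runoff: 0.0, 2.0, 8.0, 22.0, 49.0, 63.0, 80.0, 106.0, 65.0, 41.0, 25.0, 0.0 m³/s; ΣQ_DR = 461.0 m³/s.
V = ΣQ_DR · Δt = 461.0 × 10800 s = 4.979 × 10^6 m³.
Over A = 141 km², depth = V / A = 35.3 mm.

d ≈ 35.3 mm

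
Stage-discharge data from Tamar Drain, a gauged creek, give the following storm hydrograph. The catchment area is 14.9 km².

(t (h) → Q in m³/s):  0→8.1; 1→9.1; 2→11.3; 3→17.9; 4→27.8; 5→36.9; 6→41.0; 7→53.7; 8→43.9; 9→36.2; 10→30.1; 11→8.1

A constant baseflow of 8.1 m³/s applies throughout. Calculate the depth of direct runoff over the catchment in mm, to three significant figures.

Direct runoff: 0.0, 1.0, 3.2, 9.8, 19.7, 28.8, 32.9, 45.6, 35.8, 28.1, 22.0, 0.0 m³/s; ΣQ_DR = 226.9 m³/s.
V = ΣQ_DR · Δt = 226.9 × 3600 s = 8.168 × 10^5 m³.
Over A = 14.9 km², depth = V / A = 54.8 mm.

d ≈ 54.8 mm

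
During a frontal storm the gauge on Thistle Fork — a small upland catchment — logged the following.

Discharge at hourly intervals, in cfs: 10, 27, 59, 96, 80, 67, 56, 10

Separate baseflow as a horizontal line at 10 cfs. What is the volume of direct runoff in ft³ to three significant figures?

V ≈ 1.17 × 10^6 ft³

Direct-runoff ordinates (Q − Q_b): 0.0, 17.0, 49.0, 86.0, 70.0, 57.0, 46.0, 0.0 cfs.
ΣQ_DR = 325.0 cfs.
With Δt = 1 h = 3600 s, V = ΣQ_DR · Δt = 325.0 × 3600 = 1.17 × 10^6 ft³.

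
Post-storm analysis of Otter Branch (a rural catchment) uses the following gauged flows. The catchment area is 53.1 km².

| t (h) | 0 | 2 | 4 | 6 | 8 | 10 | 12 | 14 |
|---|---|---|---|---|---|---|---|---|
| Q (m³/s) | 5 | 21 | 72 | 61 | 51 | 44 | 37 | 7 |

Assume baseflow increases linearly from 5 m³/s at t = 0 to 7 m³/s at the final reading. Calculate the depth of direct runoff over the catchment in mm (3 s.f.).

Direct runoff: 0.00, 15.71, 66.43, 55.14, 44.86, 37.57, 30.29, 0.00 m³/s; ΣQ_DR = 250.0 m³/s.
V = ΣQ_DR · Δt = 250.0 × 7200 s = 1.800 × 10^6 m³.
Over A = 53.1 km², depth = V / A = 33.9 mm.

d ≈ 33.9 mm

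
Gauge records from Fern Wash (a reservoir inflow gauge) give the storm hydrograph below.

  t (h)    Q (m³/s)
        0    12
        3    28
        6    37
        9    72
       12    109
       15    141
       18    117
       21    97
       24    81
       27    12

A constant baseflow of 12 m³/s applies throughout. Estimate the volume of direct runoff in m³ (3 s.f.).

Direct-runoff ordinates (Q − Q_b): 0.0, 16.0, 25.0, 60.0, 97.0, 129.0, 105.0, 85.0, 69.0, 0.0 m³/s.
ΣQ_DR = 586.0 m³/s.
With Δt = 3 h = 10800 s, V = ΣQ_DR · Δt = 586.0 × 10800 = 6.33 × 10^6 m³.

V ≈ 6.33 × 10^6 m³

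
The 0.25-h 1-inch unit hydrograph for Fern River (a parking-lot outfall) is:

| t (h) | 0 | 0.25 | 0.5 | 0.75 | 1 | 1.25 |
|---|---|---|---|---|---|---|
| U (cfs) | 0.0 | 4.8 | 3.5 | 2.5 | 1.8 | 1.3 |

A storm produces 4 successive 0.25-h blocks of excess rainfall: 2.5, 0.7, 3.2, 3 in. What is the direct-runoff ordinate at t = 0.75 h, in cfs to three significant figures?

Q ≈ 24.1 cfs

By discrete convolution, Q_j = Σ (P_i / 1 in) · U_{j−i}.
At t = 0.75 h (j=3): Q = (2.5/1)·2.5 + (0.7/1)·3.5 + (3.2/1)·4.8 + (3/1)·0.0 = 24.1 cfs.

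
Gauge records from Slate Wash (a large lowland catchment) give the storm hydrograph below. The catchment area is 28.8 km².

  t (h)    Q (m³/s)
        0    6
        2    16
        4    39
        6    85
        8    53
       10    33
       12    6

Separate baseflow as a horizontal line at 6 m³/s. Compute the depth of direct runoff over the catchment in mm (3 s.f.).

Direct runoff: 0.0, 10.0, 33.0, 79.0, 47.0, 27.0, 0.0 m³/s; ΣQ_DR = 196.0 m³/s.
V = ΣQ_DR · Δt = 196.0 × 7200 s = 1.411 × 10^6 m³.
Over A = 28.8 km², depth = V / A = 49.0 mm.

d ≈ 49.0 mm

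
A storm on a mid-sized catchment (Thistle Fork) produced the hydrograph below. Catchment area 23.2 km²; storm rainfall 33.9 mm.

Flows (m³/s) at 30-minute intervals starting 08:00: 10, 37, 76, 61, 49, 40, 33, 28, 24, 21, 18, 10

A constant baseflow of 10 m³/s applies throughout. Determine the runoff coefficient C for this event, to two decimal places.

C ≈ 0.66

ΣQ_DR = 287.0 m³/s; V = ΣQ_DR·Δt = 5.166 × 10^5 m³.
Runoff depth d = V / A = 22.27 mm.
C = d / P = 22.27 / 33.9 = 0.66.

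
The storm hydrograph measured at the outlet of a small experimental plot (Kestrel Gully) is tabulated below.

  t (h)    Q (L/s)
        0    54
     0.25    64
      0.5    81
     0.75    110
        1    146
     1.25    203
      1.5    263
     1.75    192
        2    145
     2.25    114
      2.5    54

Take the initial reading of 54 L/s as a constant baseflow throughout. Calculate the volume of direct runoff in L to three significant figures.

Direct-runoff ordinates (Q − Q_b): 0.0, 10.0, 27.0, 56.0, 92.0, 149.0, 209.0, 138.0, 91.0, 60.0, 0.0 L/s.
ΣQ_DR = 832.0 L/s.
With Δt = 0.25 h = 900 s, V = ΣQ_DR · Δt = 832.0 × 900 = 7.49 × 10^5 L.

V ≈ 7.49 × 10^5 L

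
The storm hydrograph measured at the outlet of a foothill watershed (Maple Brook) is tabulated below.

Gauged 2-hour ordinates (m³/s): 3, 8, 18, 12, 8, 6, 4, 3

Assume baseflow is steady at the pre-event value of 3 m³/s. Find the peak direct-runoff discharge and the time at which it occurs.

Q_p = 15.0 m³/s at t = 4 h

Subtracting baseflow gives direct-runoff ordinates: 0.0, 5.0, 15.0, 9.0, 5.0, 3.0, 1.0, 0.0 m³/s.
The maximum is 15.0 m³/s, occurring at the reading for t = 4 h.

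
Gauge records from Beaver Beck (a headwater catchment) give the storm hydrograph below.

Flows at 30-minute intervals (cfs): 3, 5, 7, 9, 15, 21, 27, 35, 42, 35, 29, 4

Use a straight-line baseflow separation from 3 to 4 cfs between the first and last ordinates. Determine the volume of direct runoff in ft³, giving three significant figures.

Direct-runoff ordinates (Q − Q_b): 0.00, 1.91, 3.82, 5.73, 11.64, 17.55, 23.45, 31.36, 38.27, 31.18, 25.09, 0.00 cfs.
ΣQ_DR = 190.0 cfs.
With Δt = 0.5 h = 1800 s, V = ΣQ_DR · Δt = 190.0 × 1800 = 3.42 × 10^5 ft³.

V ≈ 3.42 × 10^5 ft³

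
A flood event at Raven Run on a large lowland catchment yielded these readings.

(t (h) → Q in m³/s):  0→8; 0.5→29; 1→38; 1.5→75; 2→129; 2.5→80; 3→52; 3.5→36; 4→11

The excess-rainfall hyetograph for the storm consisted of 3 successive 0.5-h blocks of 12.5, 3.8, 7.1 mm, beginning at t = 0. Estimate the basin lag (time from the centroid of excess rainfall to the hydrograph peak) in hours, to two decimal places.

t_L ≈ 1.37 h

Centroid of excess rainfall: t_c = Σ P_i·t̄_i / ΣP_i = 0.6346 h (block centres at 0.25, 0.75, 1.25 h).
Hydrograph peak occurs at t = 2 h, so basin lag t_L = 2 − 0.6346 = 1.37 h.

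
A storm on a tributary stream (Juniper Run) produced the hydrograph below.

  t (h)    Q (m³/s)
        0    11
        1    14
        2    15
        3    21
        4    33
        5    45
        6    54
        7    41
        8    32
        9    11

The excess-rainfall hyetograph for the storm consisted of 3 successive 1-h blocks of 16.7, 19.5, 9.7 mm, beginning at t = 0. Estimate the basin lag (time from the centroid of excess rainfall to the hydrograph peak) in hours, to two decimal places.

Centroid of excess rainfall: t_c = Σ P_i·t̄_i / ΣP_i = 1.3475 h (block centres at 0.5, 1.5, 2.5 h).
Hydrograph peak occurs at t = 6 h, so basin lag t_L = 6 − 1.3475 = 4.65 h.

t_L ≈ 4.65 h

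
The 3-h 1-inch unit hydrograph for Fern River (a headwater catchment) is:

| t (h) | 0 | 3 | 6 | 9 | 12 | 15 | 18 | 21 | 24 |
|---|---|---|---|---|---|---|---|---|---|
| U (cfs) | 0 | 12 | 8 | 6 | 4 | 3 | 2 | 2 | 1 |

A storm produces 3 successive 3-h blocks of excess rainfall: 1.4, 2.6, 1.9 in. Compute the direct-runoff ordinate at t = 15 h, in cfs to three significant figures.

By discrete convolution, Q_j = Σ (P_i / 1 in) · U_{j−i}.
At t = 15 h (j=5): Q = (1.4/1)·3 + (2.6/1)·4 + (1.9/1)·6 = 26.0 cfs.

Q ≈ 26.0 cfs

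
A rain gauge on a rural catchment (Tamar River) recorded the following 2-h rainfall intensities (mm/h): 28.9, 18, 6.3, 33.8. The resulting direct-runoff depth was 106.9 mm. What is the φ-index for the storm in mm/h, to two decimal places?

φ ≈ 9.08 mm/h

Only the 3 blocks with intensity above φ contribute runoff: 28.9, 18, 33.8 mm/h.
Σ(I−φ)·Δt = d  ⇒  (28.9+18+33.8 − 3φ)·2 = 106.9
φ = (80.70 − 106.9/2) / 3 = 9.08 mm/h.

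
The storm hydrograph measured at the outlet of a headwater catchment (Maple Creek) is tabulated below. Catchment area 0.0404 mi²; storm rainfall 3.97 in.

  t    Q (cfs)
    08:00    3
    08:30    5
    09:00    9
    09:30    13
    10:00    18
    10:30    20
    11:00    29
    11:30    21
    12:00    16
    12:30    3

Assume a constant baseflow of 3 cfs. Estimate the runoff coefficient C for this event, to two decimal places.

ΣQ_DR = 107.0 cfs; V = ΣQ_DR·Δt = 1.926 × 10^5 ft³.
Runoff depth d = V / A = 2.052 in.
C = d / P = 2.052 / 3.97 = 0.52.

C ≈ 0.52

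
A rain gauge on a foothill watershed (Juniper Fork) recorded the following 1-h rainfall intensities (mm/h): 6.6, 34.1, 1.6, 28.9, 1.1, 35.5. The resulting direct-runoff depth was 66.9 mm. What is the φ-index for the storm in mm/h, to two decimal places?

Only the 3 blocks with intensity above φ contribute runoff: 34.1, 28.9, 35.5 mm/h.
Σ(I−φ)·Δt = d  ⇒  (34.1+28.9+35.5 − 3φ)·1 = 66.9
φ = (98.50 − 66.9/1) / 3 = 10.53 mm/h.

φ ≈ 10.53 mm/h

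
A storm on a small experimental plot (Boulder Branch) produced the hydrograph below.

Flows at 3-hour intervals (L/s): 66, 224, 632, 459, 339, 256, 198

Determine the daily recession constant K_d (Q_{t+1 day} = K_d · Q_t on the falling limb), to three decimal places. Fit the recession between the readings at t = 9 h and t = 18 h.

Between t = 9 h and t = 18 h the flow falls from 459 to 198 L/s over 3×3 h = 9 h.
Per-interval ratio K = (198/459)^(1/3) = 0.7556; K_d = K^(24/3) = 0.106.

K_d ≈ 0.106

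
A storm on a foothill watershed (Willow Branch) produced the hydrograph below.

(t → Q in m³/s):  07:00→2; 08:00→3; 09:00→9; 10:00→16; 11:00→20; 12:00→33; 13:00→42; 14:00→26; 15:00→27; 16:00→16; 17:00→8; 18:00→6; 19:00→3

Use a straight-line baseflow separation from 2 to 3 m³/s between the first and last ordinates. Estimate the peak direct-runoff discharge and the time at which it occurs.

Q_p = 39.50 m³/s at t = 13:00

Subtracting baseflow gives direct-runoff ordinates: 0.00, 0.92, 6.83, 13.75, 17.67, 30.58, 39.50, 23.42, 24.33, 13.25, 5.17, 3.08, 0.00 m³/s.
The maximum is 39.50 m³/s, occurring at the reading for t = 13:00.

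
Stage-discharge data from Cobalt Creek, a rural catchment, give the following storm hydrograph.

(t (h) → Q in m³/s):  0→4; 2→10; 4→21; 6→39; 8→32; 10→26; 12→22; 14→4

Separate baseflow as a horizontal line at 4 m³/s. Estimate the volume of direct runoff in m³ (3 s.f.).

Direct-runoff ordinates (Q − Q_b): 0.0, 6.0, 17.0, 35.0, 28.0, 22.0, 18.0, 0.0 m³/s.
ΣQ_DR = 126.0 m³/s.
With Δt = 2 h = 7200 s, V = ΣQ_DR · Δt = 126.0 × 7200 = 9.07 × 10^5 m³.

V ≈ 9.07 × 10^5 m³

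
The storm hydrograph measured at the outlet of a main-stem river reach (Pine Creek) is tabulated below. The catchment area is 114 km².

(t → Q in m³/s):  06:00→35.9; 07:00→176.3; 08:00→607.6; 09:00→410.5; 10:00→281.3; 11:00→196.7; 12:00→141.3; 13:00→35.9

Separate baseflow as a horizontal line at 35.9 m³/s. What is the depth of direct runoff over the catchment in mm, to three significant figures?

Direct runoff: 0.0, 140.4, 571.7, 374.6, 245.4, 160.8, 105.4, 0.0 m³/s; ΣQ_DR = 1598 m³/s.
V = ΣQ_DR · Δt = 1598 × 3600 s = 5.754 × 10^6 m³.
Over A = 114 km², depth = V / A = 50.5 mm.

d ≈ 50.5 mm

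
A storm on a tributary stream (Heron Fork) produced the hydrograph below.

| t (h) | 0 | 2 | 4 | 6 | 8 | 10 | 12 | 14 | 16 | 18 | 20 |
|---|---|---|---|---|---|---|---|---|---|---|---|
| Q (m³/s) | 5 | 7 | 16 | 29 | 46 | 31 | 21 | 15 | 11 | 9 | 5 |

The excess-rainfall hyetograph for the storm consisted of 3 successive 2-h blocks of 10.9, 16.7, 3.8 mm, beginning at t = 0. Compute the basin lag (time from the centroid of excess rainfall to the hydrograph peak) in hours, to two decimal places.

Centroid of excess rainfall: t_c = Σ P_i·t̄_i / ΣP_i = 2.5478 h (block centres at 1, 3, 5 h).
Hydrograph peak occurs at t = 8 h, so basin lag t_L = 8 − 2.5478 = 5.45 h.

t_L ≈ 5.45 h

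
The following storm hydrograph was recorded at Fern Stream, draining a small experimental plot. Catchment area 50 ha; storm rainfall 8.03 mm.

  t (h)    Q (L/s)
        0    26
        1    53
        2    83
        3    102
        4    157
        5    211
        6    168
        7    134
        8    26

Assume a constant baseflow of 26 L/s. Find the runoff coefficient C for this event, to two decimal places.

C ≈ 0.65

ΣQ_DR = 726.0 L/s; V = ΣQ_DR·Δt = 2.614 × 10^6 L.
Runoff depth d = V / A = 5.227 mm.
C = d / P = 5.227 / 8.03 = 0.65.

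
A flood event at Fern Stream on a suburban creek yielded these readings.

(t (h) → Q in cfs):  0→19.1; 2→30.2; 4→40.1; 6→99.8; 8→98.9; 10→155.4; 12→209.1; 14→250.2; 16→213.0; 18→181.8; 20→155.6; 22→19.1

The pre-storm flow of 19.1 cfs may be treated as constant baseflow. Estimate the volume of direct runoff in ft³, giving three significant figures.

Direct-runoff ordinates (Q − Q_b): 0.0, 11.1, 21.0, 80.7, 79.8, 136.3, 190.0, 231.1, 193.9, 162.7, 136.5, 0.0 cfs.
ΣQ_DR = 1243 cfs.
With Δt = 2 h = 7200 s, V = ΣQ_DR · Δt = 1243 × 7200 = 8.95 × 10^6 ft³.

V ≈ 8.95 × 10^6 ft³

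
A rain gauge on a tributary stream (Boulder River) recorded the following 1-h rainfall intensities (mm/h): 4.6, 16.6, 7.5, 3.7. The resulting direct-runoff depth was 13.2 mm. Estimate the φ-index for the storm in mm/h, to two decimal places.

Only the 2 blocks with intensity above φ contribute runoff: 16.6, 7.5 mm/h.
Σ(I−φ)·Δt = d  ⇒  (16.6+7.5 − 2φ)·1 = 13.2
φ = (24.10 − 13.2/1) / 2 = 5.45 mm/h.

φ ≈ 5.45 mm/h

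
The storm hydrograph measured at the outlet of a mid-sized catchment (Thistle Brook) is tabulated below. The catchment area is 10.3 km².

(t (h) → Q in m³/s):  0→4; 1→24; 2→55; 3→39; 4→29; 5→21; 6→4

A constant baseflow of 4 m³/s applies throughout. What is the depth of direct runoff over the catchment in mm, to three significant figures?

d ≈ 51.7 mm

Direct runoff: 0.0, 20.0, 51.0, 35.0, 25.0, 17.0, 0.0 m³/s; ΣQ_DR = 148.0 m³/s.
V = ΣQ_DR · Δt = 148.0 × 3600 s = 5.328 × 10^5 m³.
Over A = 10.3 km², depth = V / A = 51.7 mm.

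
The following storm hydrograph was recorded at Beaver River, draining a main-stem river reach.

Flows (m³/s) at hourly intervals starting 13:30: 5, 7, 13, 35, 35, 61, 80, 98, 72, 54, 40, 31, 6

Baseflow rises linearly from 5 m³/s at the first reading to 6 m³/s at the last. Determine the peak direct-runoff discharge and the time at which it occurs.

Q_p = 92.42 m³/s at t = 20:30

Subtracting baseflow gives direct-runoff ordinates: 0.00, 1.92, 7.83, 29.75, 29.67, 55.58, 74.50, 92.42, 66.33, 48.25, 34.17, 25.08, 0.00 m³/s.
The maximum is 92.42 m³/s, occurring at the reading for t = 20:30.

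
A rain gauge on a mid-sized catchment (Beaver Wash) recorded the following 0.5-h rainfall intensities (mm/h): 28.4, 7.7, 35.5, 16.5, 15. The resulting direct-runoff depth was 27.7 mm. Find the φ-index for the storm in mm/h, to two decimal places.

φ ≈ 10.00 mm/h

Only the 4 blocks with intensity above φ contribute runoff: 28.4, 35.5, 16.5, 15 mm/h.
Σ(I−φ)·Δt = d  ⇒  (28.4+35.5+16.5+15 − 4φ)·0.5 = 27.7
φ = (95.40 − 27.7/0.5) / 4 = 10.00 mm/h.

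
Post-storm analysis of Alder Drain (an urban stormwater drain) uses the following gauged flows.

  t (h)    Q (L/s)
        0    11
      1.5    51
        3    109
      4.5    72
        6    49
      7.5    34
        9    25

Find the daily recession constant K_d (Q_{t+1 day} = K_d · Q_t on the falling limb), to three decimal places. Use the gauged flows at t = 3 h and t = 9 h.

K_d ≈ 0.003

Between t = 3 h and t = 9 h the flow falls from 109 to 25 L/s over 4×1.5 h = 6 h.
Per-interval ratio K = (25/109)^(1/4) = 0.6920; K_d = K^(24/1.5) = 0.003.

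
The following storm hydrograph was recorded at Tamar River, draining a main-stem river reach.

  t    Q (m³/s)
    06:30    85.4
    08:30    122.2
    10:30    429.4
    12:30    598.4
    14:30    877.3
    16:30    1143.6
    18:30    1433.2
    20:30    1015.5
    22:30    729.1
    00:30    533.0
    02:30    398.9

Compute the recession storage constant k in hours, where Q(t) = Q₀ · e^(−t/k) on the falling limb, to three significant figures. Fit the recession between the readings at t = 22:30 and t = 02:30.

On the falling limb, Q drops from 729.1 to 398.9 m³/s between t = 22:30 and t = 02:30 (Δt = 4 h).
k = −Δt / ln(Q₂/Q₁) = −4 / ln(398.9/729.1) = 6.63 h.

k ≈ 6.63 h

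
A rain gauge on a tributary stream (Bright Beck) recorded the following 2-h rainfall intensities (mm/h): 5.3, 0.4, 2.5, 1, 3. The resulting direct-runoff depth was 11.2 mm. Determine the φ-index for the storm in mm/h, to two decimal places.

Only the 3 blocks with intensity above φ contribute runoff: 5.3, 2.5, 3 mm/h.
Σ(I−φ)·Δt = d  ⇒  (5.3+2.5+3 − 3φ)·2 = 11.2
φ = (10.80 − 11.2/2) / 3 = 1.73 mm/h.

φ ≈ 1.73 mm/h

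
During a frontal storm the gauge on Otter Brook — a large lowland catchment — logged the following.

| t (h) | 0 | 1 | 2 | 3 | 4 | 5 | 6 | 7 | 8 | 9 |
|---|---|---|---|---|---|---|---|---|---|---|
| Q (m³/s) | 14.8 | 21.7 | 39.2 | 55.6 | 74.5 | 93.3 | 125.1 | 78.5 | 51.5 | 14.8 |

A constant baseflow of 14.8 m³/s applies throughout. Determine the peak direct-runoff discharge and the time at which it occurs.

Subtracting baseflow gives direct-runoff ordinates: 0.0, 6.9, 24.4, 40.8, 59.7, 78.5, 110.3, 63.7, 36.7, 0.0 m³/s.
The maximum is 110.3 m³/s, occurring at the reading for t = 6 h.

Q_p = 110.3 m³/s at t = 6 h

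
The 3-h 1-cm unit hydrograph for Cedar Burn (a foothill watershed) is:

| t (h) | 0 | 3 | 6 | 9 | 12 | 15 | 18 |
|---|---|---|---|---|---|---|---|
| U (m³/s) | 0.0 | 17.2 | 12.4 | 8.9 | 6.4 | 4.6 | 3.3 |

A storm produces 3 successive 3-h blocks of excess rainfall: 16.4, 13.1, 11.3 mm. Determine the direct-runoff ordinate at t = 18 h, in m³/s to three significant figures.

Q ≈ 18.7 m³/s

By discrete convolution, Q_j = Σ (P_i / 10 mm) · U_{j−i}.
At t = 18 h (j=6): Q = (16.4/10)·3.3 + (13.1/10)·4.6 + (11.3/10)·6.4 = 18.7 m³/s.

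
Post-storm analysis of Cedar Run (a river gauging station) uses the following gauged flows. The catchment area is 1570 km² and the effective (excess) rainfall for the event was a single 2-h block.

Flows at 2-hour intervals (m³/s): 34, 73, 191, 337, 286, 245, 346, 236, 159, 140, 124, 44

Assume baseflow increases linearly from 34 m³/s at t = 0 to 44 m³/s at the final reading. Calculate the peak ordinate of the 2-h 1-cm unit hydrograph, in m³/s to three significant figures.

U_p ≈ 383 m³/s

Direct runoff: 0.00, 38.09, 155.18, 300.27, 248.36, 206.45, 306.55, 195.64, 117.73, 97.82, 80.91, 0.00 m³/s; ΣQ_DR = 1747 m³/s, peak = 306.55 m³/s.
Runoff depth d = ΣQ_DR·Δt / A = 1747 × 7200 / (1570 km²) = 8.012 mm.
The 1-cm UH is the DRH scaled by (10 mm)/d, so U_p = 306.55 × 10/8.012 = 383 m³/s.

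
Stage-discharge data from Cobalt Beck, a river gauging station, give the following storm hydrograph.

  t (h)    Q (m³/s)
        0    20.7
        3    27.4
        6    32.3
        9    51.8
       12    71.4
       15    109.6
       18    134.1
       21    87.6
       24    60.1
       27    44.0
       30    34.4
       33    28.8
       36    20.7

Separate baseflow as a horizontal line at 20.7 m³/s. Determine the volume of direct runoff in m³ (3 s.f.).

V ≈ 4.90 × 10^6 m³

Direct-runoff ordinates (Q − Q_b): 0.0, 6.7, 11.6, 31.1, 50.7, 88.9, 113.4, 66.9, 39.4, 23.3, 13.7, 8.1, 0.0 m³/s.
ΣQ_DR = 453.8 m³/s.
With Δt = 3 h = 10800 s, V = ΣQ_DR · Δt = 453.8 × 10800 = 4.90 × 10^6 m³.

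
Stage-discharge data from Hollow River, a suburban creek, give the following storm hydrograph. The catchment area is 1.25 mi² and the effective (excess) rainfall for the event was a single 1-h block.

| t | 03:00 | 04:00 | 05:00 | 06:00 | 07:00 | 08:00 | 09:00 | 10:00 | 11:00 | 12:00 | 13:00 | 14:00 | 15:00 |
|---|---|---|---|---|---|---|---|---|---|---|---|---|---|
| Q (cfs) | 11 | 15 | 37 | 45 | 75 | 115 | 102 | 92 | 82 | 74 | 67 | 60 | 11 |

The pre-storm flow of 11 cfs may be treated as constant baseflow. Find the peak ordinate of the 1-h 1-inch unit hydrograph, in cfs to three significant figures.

Direct runoff: 0.0, 4.0, 26.0, 34.0, 64.0, 104.0, 91.0, 81.0, 71.0, 63.0, 56.0, 49.0, 0.0 cfs; ΣQ_DR = 643.0 cfs, peak = 104.0 cfs.
Runoff depth d = ΣQ_DR·Δt / A = 643.0 × 3600 / (1.25 mi²) = 0.7971 in.
The 1-inch UH is the DRH scaled by (1 in)/d, so U_p = 104.0 × 1/0.7971 = 130 cfs.

U_p ≈ 130 cfs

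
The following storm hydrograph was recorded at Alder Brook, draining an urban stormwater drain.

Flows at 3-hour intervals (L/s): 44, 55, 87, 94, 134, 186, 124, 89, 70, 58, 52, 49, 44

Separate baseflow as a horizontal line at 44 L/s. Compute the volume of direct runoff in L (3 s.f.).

V ≈ 5.55 × 10^6 L

Direct-runoff ordinates (Q − Q_b): 0.0, 11.0, 43.0, 50.0, 90.0, 142.0, 80.0, 45.0, 26.0, 14.0, 8.0, 5.0, 0.0 L/s.
ΣQ_DR = 514.0 L/s.
With Δt = 3 h = 10800 s, V = ΣQ_DR · Δt = 514.0 × 10800 = 5.55 × 10^6 L.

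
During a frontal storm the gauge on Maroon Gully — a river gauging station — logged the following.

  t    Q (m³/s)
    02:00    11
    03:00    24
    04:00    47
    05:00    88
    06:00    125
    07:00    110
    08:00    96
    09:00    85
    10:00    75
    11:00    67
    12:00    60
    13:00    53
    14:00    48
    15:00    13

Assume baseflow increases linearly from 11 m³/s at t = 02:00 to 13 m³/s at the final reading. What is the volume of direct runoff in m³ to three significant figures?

Direct-runoff ordinates (Q − Q_b): 0.00, 12.85, 35.69, 76.54, 113.38, 98.23, 84.08, 72.92, 62.77, 54.62, 47.46, 40.31, 35.15, 0.00 m³/s.
ΣQ_DR = 734.0 m³/s.
With Δt = 1 h = 3600 s, V = ΣQ_DR · Δt = 734.0 × 3600 = 2.64 × 10^6 m³.

V ≈ 2.64 × 10^6 m³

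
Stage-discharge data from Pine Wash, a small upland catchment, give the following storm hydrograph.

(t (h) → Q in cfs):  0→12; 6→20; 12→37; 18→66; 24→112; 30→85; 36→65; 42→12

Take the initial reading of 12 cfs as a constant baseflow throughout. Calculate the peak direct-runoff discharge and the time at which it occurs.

Subtracting baseflow gives direct-runoff ordinates: 0.0, 8.0, 25.0, 54.0, 100.0, 73.0, 53.0, 0.0 cfs.
The maximum is 100.0 cfs, occurring at the reading for t = 24 h.

Q_p = 100.0 cfs at t = 24 h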